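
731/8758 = 731/8758 = 0.08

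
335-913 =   -  578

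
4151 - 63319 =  - 59168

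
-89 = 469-558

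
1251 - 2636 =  - 1385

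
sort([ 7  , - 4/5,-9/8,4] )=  [- 9/8, - 4/5,4,  7]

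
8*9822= 78576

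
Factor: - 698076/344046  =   - 2^1*3^1*17^( - 1 )*3373^( - 1 )*19391^1=-116346/57341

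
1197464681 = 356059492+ 841405189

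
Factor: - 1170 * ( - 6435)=2^1 * 3^4*5^2*11^1*13^2 = 7528950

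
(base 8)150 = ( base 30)3e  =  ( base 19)59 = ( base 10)104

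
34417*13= 447421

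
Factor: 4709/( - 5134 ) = -277/302 = -2^(  -  1 )*151^( - 1)*277^1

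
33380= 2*16690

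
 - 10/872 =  - 1 + 431/436 = - 0.01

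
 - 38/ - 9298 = 19/4649 =0.00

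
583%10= 3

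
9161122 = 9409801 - 248679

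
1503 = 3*501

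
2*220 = 440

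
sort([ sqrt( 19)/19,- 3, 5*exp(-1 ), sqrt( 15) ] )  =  [-3, sqrt(19) /19,5*exp( - 1 ),sqrt( 15)] 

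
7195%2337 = 184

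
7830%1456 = 550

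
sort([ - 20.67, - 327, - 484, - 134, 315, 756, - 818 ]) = [ - 818 , - 484,  -  327, - 134, - 20.67, 315,756 ]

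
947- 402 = 545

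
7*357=2499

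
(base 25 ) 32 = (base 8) 115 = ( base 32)2d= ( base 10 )77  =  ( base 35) 27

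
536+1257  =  1793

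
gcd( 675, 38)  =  1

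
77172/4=19293 = 19293.00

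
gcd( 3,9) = 3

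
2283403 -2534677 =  - 251274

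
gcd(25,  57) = 1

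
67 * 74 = 4958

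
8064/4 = 2016  =  2016.00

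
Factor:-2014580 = - 2^2*5^1*263^1*383^1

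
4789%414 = 235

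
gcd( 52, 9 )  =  1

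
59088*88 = 5199744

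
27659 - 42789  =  -15130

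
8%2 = 0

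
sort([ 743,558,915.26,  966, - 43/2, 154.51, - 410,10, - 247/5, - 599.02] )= [- 599.02,-410, - 247/5, - 43/2,10, 154.51 , 558, 743 , 915.26,  966 ]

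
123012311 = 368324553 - 245312242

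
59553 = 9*6617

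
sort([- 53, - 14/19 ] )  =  [ - 53, - 14/19]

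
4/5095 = 4/5095 = 0.00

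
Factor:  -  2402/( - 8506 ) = 1201/4253 = 1201^1*4253^( - 1)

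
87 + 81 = 168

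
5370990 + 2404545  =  7775535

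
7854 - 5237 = 2617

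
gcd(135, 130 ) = 5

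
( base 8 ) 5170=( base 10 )2680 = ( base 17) 94b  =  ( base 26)3p2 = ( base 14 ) D96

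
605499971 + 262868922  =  868368893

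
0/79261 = 0 = 0.00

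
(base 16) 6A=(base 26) 42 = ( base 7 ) 211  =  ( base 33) 37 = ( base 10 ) 106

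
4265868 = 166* 25698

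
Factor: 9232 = 2^4 *577^1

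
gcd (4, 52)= 4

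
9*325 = 2925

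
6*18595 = 111570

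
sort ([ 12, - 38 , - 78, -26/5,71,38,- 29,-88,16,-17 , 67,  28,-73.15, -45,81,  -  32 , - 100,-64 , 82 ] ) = [ - 100, - 88,- 78,-73.15, - 64,-45 ,-38,-32, -29 , - 17, - 26/5,12 , 16 , 28,38,67,71 , 81,82 ]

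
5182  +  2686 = 7868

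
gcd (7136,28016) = 16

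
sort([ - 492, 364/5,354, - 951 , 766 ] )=[ - 951, - 492,364/5,354,766 ] 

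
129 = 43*3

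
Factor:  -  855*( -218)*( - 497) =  - 2^1*3^2*5^1* 7^1  *19^1*71^1*109^1 = -92635830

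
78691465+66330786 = 145022251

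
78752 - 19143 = 59609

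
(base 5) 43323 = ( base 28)3LN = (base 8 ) 5623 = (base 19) 83I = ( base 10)2963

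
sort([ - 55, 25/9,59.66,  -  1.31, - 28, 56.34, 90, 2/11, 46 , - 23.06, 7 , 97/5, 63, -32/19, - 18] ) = [ - 55, - 28, - 23.06, - 18,-32/19,-1.31,  2/11,25/9,7, 97/5, 46, 56.34, 59.66, 63, 90 ]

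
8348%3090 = 2168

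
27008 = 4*6752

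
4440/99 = 44+ 28/33 = 44.85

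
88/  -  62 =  - 44/31 = - 1.42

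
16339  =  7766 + 8573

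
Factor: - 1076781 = -3^1*151^1*2377^1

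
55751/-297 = - 188 + 85/297 = - 187.71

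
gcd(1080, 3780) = 540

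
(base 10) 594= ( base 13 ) 369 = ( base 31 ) J5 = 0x252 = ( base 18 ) 1F0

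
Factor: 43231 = 17^1 *2543^1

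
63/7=9 = 9.00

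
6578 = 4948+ 1630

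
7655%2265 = 860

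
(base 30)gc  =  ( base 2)111101100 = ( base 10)492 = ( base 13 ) 2bb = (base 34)EG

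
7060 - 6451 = 609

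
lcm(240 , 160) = 480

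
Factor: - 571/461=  - 461^ (  -  1 ) * 571^1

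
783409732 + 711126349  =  1494536081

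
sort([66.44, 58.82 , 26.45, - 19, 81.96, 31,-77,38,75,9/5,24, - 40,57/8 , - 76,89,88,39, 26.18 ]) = [ - 77,-76, - 40,-19,9/5,  57/8,24, 26.18,26.45, 31, 38,39, 58.82 , 66.44,75,81.96 , 88, 89 ] 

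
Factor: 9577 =61^1 * 157^1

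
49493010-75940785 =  - 26447775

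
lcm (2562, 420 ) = 25620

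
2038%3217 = 2038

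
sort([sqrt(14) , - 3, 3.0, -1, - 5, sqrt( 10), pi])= [ - 5,-3,-1,3.0,pi, sqrt (10),sqrt(14 ) ]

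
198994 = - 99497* ( - 2 )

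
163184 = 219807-56623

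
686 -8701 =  -8015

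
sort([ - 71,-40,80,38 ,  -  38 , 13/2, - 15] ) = [ - 71, - 40 , - 38,-15, 13/2, 38, 80] 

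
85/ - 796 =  - 1  +  711/796  =  - 0.11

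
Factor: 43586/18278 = 31/13   =  13^(-1)*31^1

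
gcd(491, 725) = 1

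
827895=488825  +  339070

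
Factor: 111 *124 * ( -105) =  - 2^2*3^2*5^1*7^1*31^1*37^1 = -  1445220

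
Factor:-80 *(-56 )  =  2^7*5^1 * 7^1 = 4480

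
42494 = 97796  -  55302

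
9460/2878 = 3 + 413/1439= 3.29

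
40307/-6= - 6718 + 1/6 = -6717.83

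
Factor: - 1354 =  - 2^1 * 677^1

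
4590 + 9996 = 14586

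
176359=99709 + 76650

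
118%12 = 10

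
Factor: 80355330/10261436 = 2^( - 1)*3^2*5^1*11^1*23^1*53^( - 1)*97^( - 1 ) * 499^(-1 )*3529^1= 40177665/5130718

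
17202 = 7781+9421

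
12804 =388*33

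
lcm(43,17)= 731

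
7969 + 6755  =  14724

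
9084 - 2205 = 6879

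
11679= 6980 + 4699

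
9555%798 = 777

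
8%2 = 0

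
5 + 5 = 10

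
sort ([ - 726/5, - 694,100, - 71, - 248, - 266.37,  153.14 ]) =[  -  694, - 266.37,-248 , - 726/5,-71, 100,153.14]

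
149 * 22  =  3278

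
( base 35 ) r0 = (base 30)11F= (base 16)3b1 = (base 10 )945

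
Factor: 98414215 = 5^1*19682843^1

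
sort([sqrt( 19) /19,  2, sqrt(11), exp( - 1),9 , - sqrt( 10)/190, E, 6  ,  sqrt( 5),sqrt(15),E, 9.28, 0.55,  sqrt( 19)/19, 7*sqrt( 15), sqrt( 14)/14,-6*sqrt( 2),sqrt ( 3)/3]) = [ - 6*  sqrt(2), - sqrt(10)/190, sqrt( 19)/19,sqrt (19)/19, sqrt( 14)/14,exp(- 1 ), 0.55, sqrt( 3 ) /3,2 , sqrt ( 5),  E, E, sqrt (11),sqrt ( 15 ), 6,9, 9.28, 7*sqrt( 15)] 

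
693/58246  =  693/58246= 0.01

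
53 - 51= 2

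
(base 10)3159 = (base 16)C57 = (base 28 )40N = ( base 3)11100000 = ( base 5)100114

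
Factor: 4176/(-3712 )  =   - 2^( - 3 )*3^2 = -  9/8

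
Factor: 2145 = 3^1  *5^1 * 11^1*13^1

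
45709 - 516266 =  - 470557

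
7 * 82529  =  577703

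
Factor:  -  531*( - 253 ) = 134343 = 3^2*11^1*23^1*59^1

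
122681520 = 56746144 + 65935376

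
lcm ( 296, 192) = 7104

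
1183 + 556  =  1739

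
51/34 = 3/2= 1.50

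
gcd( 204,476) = 68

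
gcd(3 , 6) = 3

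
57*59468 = 3389676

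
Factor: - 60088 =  - 2^3*7^1 * 29^1*37^1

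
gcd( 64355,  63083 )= 1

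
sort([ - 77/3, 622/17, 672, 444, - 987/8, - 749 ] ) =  [- 749,-987/8, - 77/3, 622/17, 444, 672] 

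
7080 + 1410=8490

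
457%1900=457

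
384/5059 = 384/5059 = 0.08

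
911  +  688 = 1599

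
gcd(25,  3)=1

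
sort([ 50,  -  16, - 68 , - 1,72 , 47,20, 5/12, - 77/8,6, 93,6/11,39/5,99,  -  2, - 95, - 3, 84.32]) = [ - 95, - 68, - 16, - 77/8, - 3, - 2, - 1, 5/12, 6/11, 6,39/5, 20,  47 , 50, 72, 84.32, 93,99]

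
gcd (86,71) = 1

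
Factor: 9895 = 5^1*1979^1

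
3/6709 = 3/6709 = 0.00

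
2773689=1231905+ 1541784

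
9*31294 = 281646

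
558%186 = 0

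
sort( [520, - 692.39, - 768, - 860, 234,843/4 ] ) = [ - 860 , - 768, - 692.39 , 843/4,234,520 ]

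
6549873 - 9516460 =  - 2966587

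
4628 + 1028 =5656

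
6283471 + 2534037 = 8817508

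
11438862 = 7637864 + 3800998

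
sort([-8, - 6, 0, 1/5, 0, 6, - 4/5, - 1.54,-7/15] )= [-8, - 6, - 1.54, - 4/5, -7/15, 0, 0, 1/5,  6 ] 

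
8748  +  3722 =12470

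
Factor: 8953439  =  11^1*107^1*7607^1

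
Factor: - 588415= - 5^1*137^1*859^1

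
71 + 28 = 99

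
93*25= 2325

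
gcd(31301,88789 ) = 1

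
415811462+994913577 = 1410725039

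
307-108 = 199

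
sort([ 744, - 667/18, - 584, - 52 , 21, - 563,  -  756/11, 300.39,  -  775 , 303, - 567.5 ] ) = [ - 775, - 584,-567.5, -563, - 756/11,-52 , - 667/18,21,300.39,303,744]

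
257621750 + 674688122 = 932309872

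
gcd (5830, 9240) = 110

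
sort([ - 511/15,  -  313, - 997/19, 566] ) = [-313,- 997/19 , - 511/15, 566] 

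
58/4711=58/4711 = 0.01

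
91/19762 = 91/19762 = 0.00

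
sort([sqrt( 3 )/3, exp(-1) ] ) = [exp( - 1) , sqrt( 3)/3]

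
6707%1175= 832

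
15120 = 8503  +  6617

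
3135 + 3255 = 6390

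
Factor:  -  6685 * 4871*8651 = - 5^1  *7^1*41^1 * 191^1*211^1*4871^1 =-281699355385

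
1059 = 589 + 470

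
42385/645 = 65+92/129 = 65.71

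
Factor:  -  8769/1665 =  - 3^(-1 ) * 5^(-1) * 79^1 = -  79/15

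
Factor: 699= 3^1*233^1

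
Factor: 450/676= 2^(  -  1 )*3^2*5^2* 13^(-2) = 225/338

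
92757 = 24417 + 68340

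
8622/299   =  28  +  250/299 = 28.84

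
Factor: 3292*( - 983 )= - 3236036 = - 2^2*823^1*983^1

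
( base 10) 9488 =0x2510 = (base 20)13E8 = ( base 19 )1757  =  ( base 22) JD6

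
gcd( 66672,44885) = 1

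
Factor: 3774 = 2^1*3^1*17^1*37^1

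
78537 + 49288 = 127825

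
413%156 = 101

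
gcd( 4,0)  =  4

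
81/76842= 3/2846 =0.00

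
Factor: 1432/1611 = 8/9 =2^3*3^( - 2)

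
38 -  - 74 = 112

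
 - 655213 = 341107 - 996320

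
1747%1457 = 290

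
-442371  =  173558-615929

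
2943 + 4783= 7726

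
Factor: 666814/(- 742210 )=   -  333407/371105= - 5^( - 1 )*7^ (-1 ) * 23^(-1)*37^1*461^(-1)*  9011^1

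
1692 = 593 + 1099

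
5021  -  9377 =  - 4356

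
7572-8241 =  - 669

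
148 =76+72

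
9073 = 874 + 8199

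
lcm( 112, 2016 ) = 2016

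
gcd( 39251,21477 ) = 1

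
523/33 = 523/33= 15.85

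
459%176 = 107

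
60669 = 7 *8667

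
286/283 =286/283 = 1.01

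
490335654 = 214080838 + 276254816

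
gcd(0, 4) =4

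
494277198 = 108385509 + 385891689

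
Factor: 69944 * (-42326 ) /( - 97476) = 740112436/24369 =2^2*3^ ( - 1)*7^1*1249^1* 8123^(  -  1 )*21163^1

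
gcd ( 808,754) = 2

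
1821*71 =129291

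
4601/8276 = 4601/8276= 0.56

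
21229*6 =127374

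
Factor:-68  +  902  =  834 = 2^1*3^1*139^1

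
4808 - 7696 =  - 2888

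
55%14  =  13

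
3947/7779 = 3947/7779  =  0.51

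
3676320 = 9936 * 370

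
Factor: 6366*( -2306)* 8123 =-119245607508=- 2^2 * 3^1 * 1061^1*1153^1*8123^1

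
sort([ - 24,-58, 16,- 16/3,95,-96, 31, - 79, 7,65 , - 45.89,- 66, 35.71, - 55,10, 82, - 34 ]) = [ -96, - 79,- 66, - 58, - 55, - 45.89, - 34, - 24, - 16/3, 7, 10,16,  31,35.71, 65,82,95 ]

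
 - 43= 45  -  88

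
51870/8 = 6483  +  3/4 = 6483.75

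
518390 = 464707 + 53683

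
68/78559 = 68/78559 = 0.00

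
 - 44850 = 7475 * (  -  6)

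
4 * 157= 628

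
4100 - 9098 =-4998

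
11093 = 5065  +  6028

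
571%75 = 46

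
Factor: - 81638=-2^1*40819^1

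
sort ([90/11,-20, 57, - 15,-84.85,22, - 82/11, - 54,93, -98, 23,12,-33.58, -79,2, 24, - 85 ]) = [ - 98, - 85, - 84.85,-79, - 54,- 33.58, - 20, - 15,-82/11,2,90/11 , 12, 22 , 23, 24,57,93 ] 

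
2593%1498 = 1095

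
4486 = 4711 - 225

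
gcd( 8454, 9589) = 1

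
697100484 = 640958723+56141761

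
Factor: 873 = 3^2*97^1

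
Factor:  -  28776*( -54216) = 2^6*3^4*11^1*109^1*251^1=1560119616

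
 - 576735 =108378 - 685113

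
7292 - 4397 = 2895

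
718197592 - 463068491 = 255129101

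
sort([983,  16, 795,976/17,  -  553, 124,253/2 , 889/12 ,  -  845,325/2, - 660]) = [ - 845 ,-660, - 553,16,  976/17,889/12 , 124 , 253/2,  325/2,795 , 983] 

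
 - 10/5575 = -2/1115 = -  0.00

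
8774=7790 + 984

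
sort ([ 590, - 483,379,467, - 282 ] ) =[ - 483,-282, 379, 467, 590]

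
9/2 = 9/2 = 4.50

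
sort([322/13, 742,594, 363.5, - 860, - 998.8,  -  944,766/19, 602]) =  [ - 998.8, - 944,-860,322/13, 766/19,363.5 , 594, 602,742]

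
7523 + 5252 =12775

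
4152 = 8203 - 4051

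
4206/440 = 9+123/220  =  9.56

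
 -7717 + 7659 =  - 58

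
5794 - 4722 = 1072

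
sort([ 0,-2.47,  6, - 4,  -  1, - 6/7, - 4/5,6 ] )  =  [-4,-2.47  , - 1,  -  6/7,  -  4/5,0,6, 6]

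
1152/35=32  +  32/35 = 32.91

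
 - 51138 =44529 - 95667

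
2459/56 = 43  +  51/56 = 43.91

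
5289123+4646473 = 9935596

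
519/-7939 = -1+7420/7939=-0.07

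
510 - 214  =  296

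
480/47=480/47= 10.21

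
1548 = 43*36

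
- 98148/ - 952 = 103+23/238=103.10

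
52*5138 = 267176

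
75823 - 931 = 74892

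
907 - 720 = 187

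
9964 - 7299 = 2665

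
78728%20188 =18164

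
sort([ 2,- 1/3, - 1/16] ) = [-1/3, - 1/16,2] 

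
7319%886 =231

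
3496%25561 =3496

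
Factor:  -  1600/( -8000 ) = 5^( - 1)=1/5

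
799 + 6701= 7500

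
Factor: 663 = 3^1*13^1*17^1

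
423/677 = 423/677 = 0.62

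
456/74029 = 456/74029 = 0.01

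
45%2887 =45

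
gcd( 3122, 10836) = 14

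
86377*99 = 8551323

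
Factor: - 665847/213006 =-819/262=-2^( - 1 )*3^2 *7^1*13^1 * 131^(-1)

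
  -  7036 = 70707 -77743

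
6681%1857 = 1110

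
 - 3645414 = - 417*8742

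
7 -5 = 2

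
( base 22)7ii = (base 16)eda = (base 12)224A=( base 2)111011011010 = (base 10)3802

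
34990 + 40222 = 75212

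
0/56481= 0= 0.00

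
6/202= 3/101 = 0.03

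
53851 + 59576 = 113427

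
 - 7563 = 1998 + - 9561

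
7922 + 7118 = 15040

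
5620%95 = 15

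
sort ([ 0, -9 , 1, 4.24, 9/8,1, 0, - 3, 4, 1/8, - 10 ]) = [ -10,-9,-3,0, 0, 1/8,1, 1,9/8 , 4,  4.24] 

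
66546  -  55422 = 11124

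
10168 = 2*5084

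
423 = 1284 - 861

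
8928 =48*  186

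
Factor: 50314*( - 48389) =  -2434644146 =- 2^1*11^2 * 53^1*83^1 * 2287^1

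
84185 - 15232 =68953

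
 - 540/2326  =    -  1 + 893/1163 = - 0.23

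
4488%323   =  289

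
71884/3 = 71884/3 = 23961.33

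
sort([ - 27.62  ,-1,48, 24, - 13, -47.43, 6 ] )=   [ - 47.43, - 27.62, - 13, - 1, 6, 24,48 ] 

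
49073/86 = 570 + 53/86  =  570.62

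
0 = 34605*0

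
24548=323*76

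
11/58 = 11/58 = 0.19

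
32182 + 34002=66184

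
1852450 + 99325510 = 101177960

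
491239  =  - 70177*(-7)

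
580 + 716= 1296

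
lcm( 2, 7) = 14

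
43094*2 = 86188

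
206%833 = 206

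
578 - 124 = 454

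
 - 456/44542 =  - 228/22271 = - 0.01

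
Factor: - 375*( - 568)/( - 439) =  - 2^3*3^1*5^3 * 71^1*439^( - 1)=-213000/439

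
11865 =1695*7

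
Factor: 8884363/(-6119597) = -11^( - 1)*47^1*421^1*449^1 * 556327^( - 1)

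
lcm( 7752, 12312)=209304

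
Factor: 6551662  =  2^1*13^1*67^1* 3761^1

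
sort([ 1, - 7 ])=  [-7 , 1] 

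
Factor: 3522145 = 5^1*11^1*17^1*3767^1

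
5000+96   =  5096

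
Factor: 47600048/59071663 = 2^4*7^ (-1 ) * 89^1*571^( - 1 ) * 14779^( -1)*33427^1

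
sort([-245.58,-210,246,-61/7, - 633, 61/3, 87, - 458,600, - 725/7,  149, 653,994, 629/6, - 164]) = [  -  633, - 458, - 245.58, - 210, - 164, -725/7,-61/7,  61/3,  87,629/6, 149,246 , 600,  653,  994]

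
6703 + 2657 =9360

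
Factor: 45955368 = 2^3*3^2*638269^1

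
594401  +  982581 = 1576982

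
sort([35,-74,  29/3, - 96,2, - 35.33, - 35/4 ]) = [ - 96,  -  74, - 35.33, - 35/4,2, 29/3,35 ] 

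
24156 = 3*8052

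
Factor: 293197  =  449^1*653^1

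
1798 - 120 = 1678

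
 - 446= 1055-1501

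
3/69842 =3/69842 = 0.00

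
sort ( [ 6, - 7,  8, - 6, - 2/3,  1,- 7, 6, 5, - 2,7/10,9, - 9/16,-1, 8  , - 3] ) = [ - 7, - 7, - 6,-3, -2, - 1,- 2/3, - 9/16,7/10,1,5,6,6 , 8,8,  9]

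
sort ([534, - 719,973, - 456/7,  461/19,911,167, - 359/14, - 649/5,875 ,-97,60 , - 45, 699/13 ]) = [  -  719,  -  649/5, - 97 , - 456/7,  -  45,-359/14, 461/19,699/13, 60,167, 534, 875,911, 973 ] 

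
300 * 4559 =1367700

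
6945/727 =6945/727  =  9.55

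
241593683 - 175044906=66548777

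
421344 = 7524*56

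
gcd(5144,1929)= 643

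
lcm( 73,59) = 4307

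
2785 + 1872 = 4657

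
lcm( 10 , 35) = 70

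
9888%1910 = 338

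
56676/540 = 4723/45 = 104.96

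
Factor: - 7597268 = -2^2*7^1*23^1*47^1*  251^1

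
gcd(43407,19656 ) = 819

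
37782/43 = 878 + 28/43 = 878.65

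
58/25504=29/12752 = 0.00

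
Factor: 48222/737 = 2^1 *3^3*11^( - 1)*19^1*47^1 * 67^(-1) 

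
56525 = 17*3325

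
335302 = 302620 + 32682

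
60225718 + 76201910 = 136427628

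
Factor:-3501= - 3^2*389^1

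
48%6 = 0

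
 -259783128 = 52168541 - 311951669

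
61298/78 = 785 + 34/39 = 785.87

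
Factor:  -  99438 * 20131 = - 2^1 * 3^1*41^1*491^1*16573^1 = - 2001786378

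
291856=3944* 74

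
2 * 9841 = 19682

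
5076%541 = 207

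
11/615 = 11/615=0.02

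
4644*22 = 102168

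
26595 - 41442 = -14847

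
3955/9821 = 565/1403 = 0.40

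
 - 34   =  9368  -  9402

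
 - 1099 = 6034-7133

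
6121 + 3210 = 9331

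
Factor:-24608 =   -  2^5*769^1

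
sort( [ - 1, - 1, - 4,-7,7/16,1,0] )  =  [ - 7, - 4, - 1, - 1 , 0 , 7/16, 1 ]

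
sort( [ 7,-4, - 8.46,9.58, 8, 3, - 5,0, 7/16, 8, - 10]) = [ - 10, - 8.46, - 5, - 4, 0, 7/16,  3, 7, 8, 8, 9.58]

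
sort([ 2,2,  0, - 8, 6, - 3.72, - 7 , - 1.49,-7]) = [ - 8, - 7 , -7,  -  3.72, - 1.49,0, 2,2,6 ]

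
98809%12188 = 1305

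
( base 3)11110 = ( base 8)170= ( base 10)120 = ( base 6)320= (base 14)88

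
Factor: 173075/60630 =2^(-1) * 3^(-1) * 5^1*7^1*23^1*47^( - 1) = 805/282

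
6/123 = 2/41 = 0.05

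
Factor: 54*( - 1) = -2^1*3^3 = - 54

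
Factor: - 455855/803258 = -2^ (- 1)  *5^1*17^1*31^1 * 173^1*401629^( - 1 ) 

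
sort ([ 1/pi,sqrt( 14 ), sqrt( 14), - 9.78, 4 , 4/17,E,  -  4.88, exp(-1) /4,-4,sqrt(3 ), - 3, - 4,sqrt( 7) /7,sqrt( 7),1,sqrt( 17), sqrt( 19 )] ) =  [ - 9.78, - 4.88, - 4,  -  4, - 3, exp(-1 ) /4,  4/17, 1/pi, sqrt( 7 )/7,1, sqrt (3),sqrt ( 7 ),E,sqrt(14),sqrt(14), 4,sqrt(17 ) , sqrt( 19) ]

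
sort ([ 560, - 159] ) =[ - 159, 560 ]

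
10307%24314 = 10307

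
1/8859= 1/8859  =  0.00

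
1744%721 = 302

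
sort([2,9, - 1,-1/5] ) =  [ - 1 , - 1/5,2,9 ]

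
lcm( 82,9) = 738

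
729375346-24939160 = 704436186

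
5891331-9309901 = -3418570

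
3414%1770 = 1644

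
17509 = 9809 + 7700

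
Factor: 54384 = 2^4 * 3^1*11^1*103^1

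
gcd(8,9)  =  1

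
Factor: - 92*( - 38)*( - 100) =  - 2^5 * 5^2 * 19^1*23^1  =  -  349600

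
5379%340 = 279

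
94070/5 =18814 = 18814.00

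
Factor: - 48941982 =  - 2^1*3^4*302111^1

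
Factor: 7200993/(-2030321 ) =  - 3^1*19^( - 1) *107^1*22433^1*106859^( - 1)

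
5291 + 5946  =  11237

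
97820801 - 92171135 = 5649666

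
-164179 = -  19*8641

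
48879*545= 26639055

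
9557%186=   71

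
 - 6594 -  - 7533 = 939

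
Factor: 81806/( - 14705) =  - 2^1*5^(-1 )*17^( - 1) *173^(-1) * 40903^1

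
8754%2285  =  1899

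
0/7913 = 0= 0.00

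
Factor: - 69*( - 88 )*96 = 2^8 *3^2*11^1*23^1 = 582912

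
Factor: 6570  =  2^1*3^2* 5^1*73^1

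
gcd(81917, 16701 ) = 1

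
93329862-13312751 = 80017111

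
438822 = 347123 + 91699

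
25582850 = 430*59495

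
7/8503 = 7/8503 = 0.00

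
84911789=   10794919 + 74116870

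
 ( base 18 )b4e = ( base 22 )7BK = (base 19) a22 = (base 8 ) 7102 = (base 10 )3650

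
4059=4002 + 57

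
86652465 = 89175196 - 2522731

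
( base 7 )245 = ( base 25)56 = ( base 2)10000011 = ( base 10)131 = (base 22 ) 5L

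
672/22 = 30 + 6/11=30.55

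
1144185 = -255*( - 4487 )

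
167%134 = 33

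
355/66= 5 + 25/66 = 5.38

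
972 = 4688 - 3716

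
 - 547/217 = -547/217 = - 2.52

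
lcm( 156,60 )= 780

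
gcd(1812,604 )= 604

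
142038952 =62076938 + 79962014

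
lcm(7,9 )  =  63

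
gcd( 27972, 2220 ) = 444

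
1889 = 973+916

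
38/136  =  19/68 =0.28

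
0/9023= 0 = 0.00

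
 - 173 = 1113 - 1286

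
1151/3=383 + 2/3 = 383.67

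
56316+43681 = 99997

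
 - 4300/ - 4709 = 4300/4709 = 0.91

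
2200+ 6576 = 8776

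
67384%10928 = 1816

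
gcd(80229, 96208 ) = 1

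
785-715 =70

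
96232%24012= 184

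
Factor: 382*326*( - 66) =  - 8219112=- 2^3*3^1*11^1*163^1*191^1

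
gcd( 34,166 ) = 2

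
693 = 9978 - 9285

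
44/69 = 44/69=0.64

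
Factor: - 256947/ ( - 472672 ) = 2^ ( - 5)*3^1* 41^1*2089^1*14771^( - 1) 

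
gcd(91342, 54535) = 1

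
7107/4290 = 2369/1430 = 1.66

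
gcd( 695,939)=1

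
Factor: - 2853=-3^2*317^1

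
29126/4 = 7281 + 1/2 = 7281.50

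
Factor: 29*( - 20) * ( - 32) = 2^7*5^1*29^1 = 18560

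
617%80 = 57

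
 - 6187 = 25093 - 31280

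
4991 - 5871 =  - 880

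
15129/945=1681/105 = 16.01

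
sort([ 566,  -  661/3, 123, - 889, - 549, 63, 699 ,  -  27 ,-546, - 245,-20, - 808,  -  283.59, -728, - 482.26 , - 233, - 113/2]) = [ - 889,-808,-728, - 549,-546, - 482.26, - 283.59, - 245, - 233,-661/3,-113/2, - 27, - 20, 63, 123,566, 699]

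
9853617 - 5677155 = 4176462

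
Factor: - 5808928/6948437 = - 2^5*167^1*1087^1 * 6948437^(-1)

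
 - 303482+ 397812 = 94330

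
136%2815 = 136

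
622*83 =51626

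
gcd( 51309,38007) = 9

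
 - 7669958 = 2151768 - 9821726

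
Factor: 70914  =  2^1*3^1*53^1*223^1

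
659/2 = 329 + 1/2 = 329.50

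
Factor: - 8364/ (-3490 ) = 4182/1745  =  2^1* 3^1*5^( - 1 )*17^1*41^1*349^(-1 ) 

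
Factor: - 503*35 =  -17605 = -5^1*7^1*503^1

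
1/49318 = 1/49318 = 0.00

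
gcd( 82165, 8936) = 1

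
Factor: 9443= 7^1*19^1*71^1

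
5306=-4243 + 9549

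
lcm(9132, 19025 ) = 228300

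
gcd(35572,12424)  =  4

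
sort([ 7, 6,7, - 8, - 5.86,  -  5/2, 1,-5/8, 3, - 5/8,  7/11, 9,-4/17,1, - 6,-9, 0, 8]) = [-9,-8, - 6, - 5.86,-5/2, - 5/8, - 5/8, -4/17,0, 7/11, 1,1 , 3, 6,7, 7, 8,9 ]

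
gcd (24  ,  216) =24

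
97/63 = 97/63  =  1.54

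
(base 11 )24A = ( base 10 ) 296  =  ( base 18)G8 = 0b100101000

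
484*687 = 332508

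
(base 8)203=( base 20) 6B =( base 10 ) 131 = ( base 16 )83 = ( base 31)47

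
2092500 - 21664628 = -19572128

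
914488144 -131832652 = 782655492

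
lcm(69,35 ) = 2415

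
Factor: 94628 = 2^2 * 41^1*577^1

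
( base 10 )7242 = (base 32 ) 72A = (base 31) 7GJ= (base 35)5vw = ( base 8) 16112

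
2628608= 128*20536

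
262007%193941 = 68066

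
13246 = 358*37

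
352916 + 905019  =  1257935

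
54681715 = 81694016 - 27012301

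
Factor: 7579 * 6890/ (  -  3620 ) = -2^(-1) * 11^1 * 13^2*  53^2 * 181^( - 1 ) = -  5221931/362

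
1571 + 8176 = 9747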